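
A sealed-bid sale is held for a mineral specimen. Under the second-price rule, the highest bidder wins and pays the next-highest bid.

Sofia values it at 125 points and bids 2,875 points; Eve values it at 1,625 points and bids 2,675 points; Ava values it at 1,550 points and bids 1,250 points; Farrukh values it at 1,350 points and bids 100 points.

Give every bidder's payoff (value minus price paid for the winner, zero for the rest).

Ranking the bids: Sofia 2,875 points > Eve 2,675 points > Ava 1,250 points > Farrukh 100 points.
Sofia has the top bid and wins; the price is the second-highest bid, 2,675 points.
Sofia's payoff = 125 points − 2,675 points = -2,550 points. All other bidders lose, so their payoff is 0.

Payoffs: Sofia -2,550 points, Eve 0 points, Ava 0 points, Farrukh 0 points.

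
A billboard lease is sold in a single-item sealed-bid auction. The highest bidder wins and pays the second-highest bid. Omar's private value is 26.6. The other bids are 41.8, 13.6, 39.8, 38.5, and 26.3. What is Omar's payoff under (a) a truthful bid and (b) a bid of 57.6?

The highest competing bid is 41.8.
Bidding truthfully at 26.6: the top bid is 41.8 (a rival), so Omar loses. Payoff = 0.0.
Bidding 57.6: Omar has the top bid, wins, and pays the second-highest bid 41.8. Payoff = 26.6 − 41.8 = -15.2.

(a) 0.0  (b) -15.2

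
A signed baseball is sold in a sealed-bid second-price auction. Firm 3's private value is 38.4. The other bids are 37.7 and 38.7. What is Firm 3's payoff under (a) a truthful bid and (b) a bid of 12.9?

The highest competing bid is 38.7.
Bidding truthfully at 38.4: the top bid is 38.7 (a rival), so Firm 3 loses. Payoff = 0.0.
Bidding 12.9: the top bid is 38.7 (a rival), so Firm 3 loses. Payoff = 0.0.
The bid only affects whether you win, not the price — here both bids land on the same side of the top rival bid, so the deviation is payoff-neutral.

Truthful: 0.0; alternative: 0.0.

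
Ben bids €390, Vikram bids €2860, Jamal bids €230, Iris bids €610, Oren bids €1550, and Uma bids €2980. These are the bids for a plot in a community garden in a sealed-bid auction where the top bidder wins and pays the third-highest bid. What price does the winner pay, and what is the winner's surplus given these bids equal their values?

Ranking the bids: Uma €2980; Vikram €2860; Oren €1550; Iris €610; Ben €390; Jamal €230.
Uma is the highest bidder, so Uma wins.
Under the third-price rule, the price is the third-highest bid: €1550.
Surplus = €2980 − €1550 = €1430.

Price €1550; surplus €1430.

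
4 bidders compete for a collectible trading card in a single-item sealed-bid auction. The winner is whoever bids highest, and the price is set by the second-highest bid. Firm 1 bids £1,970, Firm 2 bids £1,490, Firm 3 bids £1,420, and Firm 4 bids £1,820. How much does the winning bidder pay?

Bids in descending order: Firm 1 £1,970, then Firm 4 £1,820, then Firm 2 £1,490, then Firm 3 £1,420.
Firm 1 has the highest bid, so Firm 1 wins.
The second-highest bid is £1,820, so that is what Firm 1 pays.

The winner pays £1,820.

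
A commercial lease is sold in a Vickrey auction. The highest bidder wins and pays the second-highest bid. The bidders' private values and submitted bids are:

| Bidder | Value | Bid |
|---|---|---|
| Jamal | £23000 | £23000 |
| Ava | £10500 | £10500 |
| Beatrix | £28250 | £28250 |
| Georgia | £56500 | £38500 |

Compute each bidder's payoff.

Jamal £0, Ava £0, Beatrix £0, Georgia £28250.

Ordered from highest: Georgia £38500 > Beatrix £28250 > Jamal £23000 > Ava £10500.
Georgia has the top bid and wins; the price is the second-highest bid, £28250.
Georgia's payoff = £56500 − £28250 = £28250. All other bidders lose, so their payoff is 0.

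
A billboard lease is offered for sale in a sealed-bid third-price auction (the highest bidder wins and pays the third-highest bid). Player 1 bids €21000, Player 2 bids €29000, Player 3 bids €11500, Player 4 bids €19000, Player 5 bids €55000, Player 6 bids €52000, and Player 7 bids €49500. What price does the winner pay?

Sorted high to low: Player 5 €55000; Player 6 €52000; Player 7 €49500; Player 2 €29000; Player 1 €21000; Player 4 €19000; Player 3 €11500.
Player 5 is the highest bidder, so Player 5 wins.
Under the third-price rule, the price is the third-highest bid: €49500.

Price paid: €49500.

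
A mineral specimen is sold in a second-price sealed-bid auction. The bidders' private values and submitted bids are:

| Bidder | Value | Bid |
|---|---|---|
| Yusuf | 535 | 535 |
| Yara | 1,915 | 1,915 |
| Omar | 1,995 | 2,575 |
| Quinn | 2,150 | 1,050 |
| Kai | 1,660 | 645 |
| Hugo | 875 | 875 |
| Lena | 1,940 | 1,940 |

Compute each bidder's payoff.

Sorted high to low: Omar 2,575 > Lena 1,940 > Yara 1,915 > Quinn 1,050 > Hugo 875 > Kai 645 > Yusuf 535.
Omar has the top bid and wins; the price is the second-highest bid, 1,940.
Omar's payoff = 1,995 − 1,940 = 55. All other bidders lose, so their payoff is 0.

Yusuf 0, Yara 0, Omar 55, Quinn 0, Kai 0, Hugo 0, Lena 0.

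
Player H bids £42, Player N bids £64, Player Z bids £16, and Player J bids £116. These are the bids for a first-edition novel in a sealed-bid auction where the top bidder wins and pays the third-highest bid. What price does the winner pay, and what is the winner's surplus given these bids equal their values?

Price £42; surplus £74.

Ranking the bids: Player J £116, then Player N £64, then Player H £42, then Player Z £16.
Player J is the highest bidder, so Player J wins.
Under the third-price rule, the price is the third-highest bid: £42.
Surplus = £116 − £42 = £74.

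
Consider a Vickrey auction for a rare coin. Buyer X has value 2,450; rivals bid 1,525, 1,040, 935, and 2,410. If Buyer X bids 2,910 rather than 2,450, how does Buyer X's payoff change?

The highest competing bid is 2,410.
Bidding truthfully at 2,450: Buyer X has the top bid, wins, and pays the second-highest bid 2,410. Payoff = 2,450 − 2,410 = 40.
Bidding 2,910: Buyer X has the top bid, wins, and pays the second-highest bid 2,410. Payoff = 2,450 − 2,410 = 40.
Change = 40 − 40 = 0.
The bid only affects whether you win, not the price — here both bids land on the same side of the top rival bid, so the deviation is payoff-neutral.

Payoff change: 0.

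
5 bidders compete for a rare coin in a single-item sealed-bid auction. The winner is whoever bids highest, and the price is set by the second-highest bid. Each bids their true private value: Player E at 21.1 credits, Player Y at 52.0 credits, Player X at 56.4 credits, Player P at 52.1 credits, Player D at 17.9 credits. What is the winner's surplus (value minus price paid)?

Sorted high to low: Player X 56.4 credits, then Player P 52.1 credits, then Player Y 52.0 credits, then Player E 21.1 credits, then Player D 17.9 credits.
Player X wins with the top bid and pays the second-highest, 52.1 credits.
Surplus = 56.4 credits − 52.1 credits = 4.3 credits.

4.3 credits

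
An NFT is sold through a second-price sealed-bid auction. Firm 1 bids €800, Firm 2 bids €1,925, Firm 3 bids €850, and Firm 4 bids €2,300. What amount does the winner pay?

Ranking the bids: Firm 4 €2,300; Firm 2 €1,925; Firm 3 €850; Firm 1 €800.
Firm 4 has the highest bid, so Firm 4 wins.
The second-highest bid is €1,925, so that is what Firm 4 pays.

Price paid: €1,925.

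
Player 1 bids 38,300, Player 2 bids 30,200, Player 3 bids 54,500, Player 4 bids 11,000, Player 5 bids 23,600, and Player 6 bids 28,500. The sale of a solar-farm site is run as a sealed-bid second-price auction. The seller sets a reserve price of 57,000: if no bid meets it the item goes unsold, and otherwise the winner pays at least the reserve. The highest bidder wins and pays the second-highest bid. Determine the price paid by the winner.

Ordered from highest: Player 3 54,500; Player 1 38,300; Player 2 30,200; Player 6 28,500; Player 5 23,600; Player 4 11,000.
The top bid 54,500 is below the reserve 57,000, so the item goes unsold and nothing is paid.

unsold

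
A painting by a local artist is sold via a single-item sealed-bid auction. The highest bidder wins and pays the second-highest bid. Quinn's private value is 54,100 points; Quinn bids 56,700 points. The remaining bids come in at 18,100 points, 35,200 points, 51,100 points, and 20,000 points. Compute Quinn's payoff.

Highest competing bid: 51,100 points.
Quinn's bid 56,700 points is the highest overall, so Quinn wins and pays the second-highest bid, 51,100 points.
Payoff = value − price = 54,100 points − 51,100 points = 3,000 points.

3,000 points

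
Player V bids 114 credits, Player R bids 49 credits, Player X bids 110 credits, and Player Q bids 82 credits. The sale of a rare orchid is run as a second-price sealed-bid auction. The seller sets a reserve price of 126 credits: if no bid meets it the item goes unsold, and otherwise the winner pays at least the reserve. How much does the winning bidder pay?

unsold

Bids in descending order: Player V 114 credits > Player X 110 credits > Player Q 82 credits > Player R 49 credits.
The top bid 114 credits is below the reserve 126 credits, so the item goes unsold and nothing is paid.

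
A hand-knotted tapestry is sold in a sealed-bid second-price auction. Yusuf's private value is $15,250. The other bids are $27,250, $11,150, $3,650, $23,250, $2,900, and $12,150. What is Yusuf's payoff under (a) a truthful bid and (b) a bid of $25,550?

(a) $0  (b) $0

The highest competing bid is $27,250.
Bidding truthfully at $15,250: the top bid is $27,250 (a rival), so Yusuf loses. Payoff = $0.
Bidding $25,550: the top bid is $27,250 (a rival), so Yusuf loses. Payoff = $0.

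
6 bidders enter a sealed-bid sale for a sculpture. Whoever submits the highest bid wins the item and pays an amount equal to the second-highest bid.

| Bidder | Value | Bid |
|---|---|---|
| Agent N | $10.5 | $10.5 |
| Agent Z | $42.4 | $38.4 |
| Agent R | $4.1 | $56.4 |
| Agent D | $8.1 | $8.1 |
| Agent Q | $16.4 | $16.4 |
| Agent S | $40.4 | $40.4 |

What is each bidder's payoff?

Payoffs: Agent N $0.0, Agent Z $0.0, Agent R -$36.3, Agent D $0.0, Agent Q $0.0, Agent S $0.0.

Ordered from highest: Agent R $56.4; Agent S $40.4; Agent Z $38.4; Agent Q $16.4; Agent N $10.5; Agent D $8.1.
Agent R has the top bid and wins; the price is the second-highest bid, $40.4.
Agent R's payoff = $4.1 − $40.4 = -$36.3. All other bidders lose, so their payoff is 0.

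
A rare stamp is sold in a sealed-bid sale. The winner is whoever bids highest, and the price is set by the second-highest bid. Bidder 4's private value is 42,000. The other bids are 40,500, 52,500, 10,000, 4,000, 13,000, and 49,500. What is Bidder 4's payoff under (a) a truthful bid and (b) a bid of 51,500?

Truthful: 0; alternative: 0.

The highest competing bid is 52,500.
Bidding truthfully at 42,000: the top bid is 52,500 (a rival), so Bidder 4 loses. Payoff = 0.
Bidding 51,500: the top bid is 52,500 (a rival), so Bidder 4 loses. Payoff = 0.
The bid only affects whether you win, not the price — here both bids land on the same side of the top rival bid, so the deviation is payoff-neutral.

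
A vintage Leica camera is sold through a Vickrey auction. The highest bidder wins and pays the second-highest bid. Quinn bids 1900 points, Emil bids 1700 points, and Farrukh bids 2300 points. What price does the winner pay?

1900 points

Ranking the bids: Farrukh 2300 points > Quinn 1900 points > Emil 1700 points.
Farrukh has the highest bid, so Farrukh wins.
The second-highest bid is 1900 points, so that is what Farrukh pays.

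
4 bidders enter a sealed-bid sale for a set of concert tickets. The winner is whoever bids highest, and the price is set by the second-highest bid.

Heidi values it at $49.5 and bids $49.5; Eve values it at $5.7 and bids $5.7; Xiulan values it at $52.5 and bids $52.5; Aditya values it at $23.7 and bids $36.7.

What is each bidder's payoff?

Ranking the bids: Xiulan $52.5, then Heidi $49.5, then Aditya $36.7, then Eve $5.7.
Xiulan has the top bid and wins; the price is the second-highest bid, $49.5.
Xiulan's payoff = $52.5 − $49.5 = $3.0. All other bidders lose, so their payoff is 0.

Payoffs: Heidi $0.0, Eve $0.0, Xiulan $3.0, Aditya $0.0.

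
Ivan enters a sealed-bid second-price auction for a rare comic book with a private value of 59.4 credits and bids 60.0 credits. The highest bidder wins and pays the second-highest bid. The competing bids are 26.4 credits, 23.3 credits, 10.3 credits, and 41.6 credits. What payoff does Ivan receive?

Highest competing bid: 41.6 credits.
Ivan's bid 60.0 credits is the highest overall, so Ivan wins and pays the second-highest bid, 41.6 credits.
Payoff = value − price = 59.4 credits − 41.6 credits = 17.8 credits.

Ivan's payoff: 17.8 credits.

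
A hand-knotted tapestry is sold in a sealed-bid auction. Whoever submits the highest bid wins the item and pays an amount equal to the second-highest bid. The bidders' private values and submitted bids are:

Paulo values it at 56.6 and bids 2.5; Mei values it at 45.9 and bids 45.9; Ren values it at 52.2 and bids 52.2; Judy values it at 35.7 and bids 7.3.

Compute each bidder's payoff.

Ordered from highest: Ren 52.2 > Mei 45.9 > Judy 7.3 > Paulo 2.5.
Ren has the top bid and wins; the price is the second-highest bid, 45.9.
Ren's payoff = 52.2 − 45.9 = 6.3. All other bidders lose, so their payoff is 0.

Paulo 0.0, Mei 0.0, Ren 6.3, Judy 0.0.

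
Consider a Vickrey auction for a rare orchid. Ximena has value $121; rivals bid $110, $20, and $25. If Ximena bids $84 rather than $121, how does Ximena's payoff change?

-$11

The highest competing bid is $110.
Bidding truthfully at $121: Ximena has the top bid, wins, and pays the second-highest bid $110. Payoff = $121 − $110 = $11.
Bidding $84: the top bid is $110 (a rival), so Ximena loses. Payoff = $0.
Change = $0 − $11 = -$11.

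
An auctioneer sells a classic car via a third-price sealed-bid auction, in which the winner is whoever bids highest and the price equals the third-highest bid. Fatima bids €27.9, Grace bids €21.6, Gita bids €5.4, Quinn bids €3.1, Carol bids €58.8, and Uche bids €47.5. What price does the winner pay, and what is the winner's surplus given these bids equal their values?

The winner pays €27.9 for a surplus of €30.9.

Ranking the bids: Carol €58.8; Uche €47.5; Fatima €27.9; Grace €21.6; Gita €5.4; Quinn €3.1.
Carol is the highest bidder, so Carol wins.
Under the third-price rule, the price is the third-highest bid: €27.9.
Surplus = €58.8 − €27.9 = €30.9.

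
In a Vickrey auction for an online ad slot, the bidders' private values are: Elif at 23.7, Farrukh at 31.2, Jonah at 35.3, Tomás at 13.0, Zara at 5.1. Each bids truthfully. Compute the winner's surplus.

Bids in descending order: Jonah 35.3, then Farrukh 31.2, then Elif 23.7, then Tomás 13.0, then Zara 5.1.
Jonah wins with the top bid and pays the second-highest, 31.2.
Surplus = 35.3 − 31.2 = 4.1.

4.1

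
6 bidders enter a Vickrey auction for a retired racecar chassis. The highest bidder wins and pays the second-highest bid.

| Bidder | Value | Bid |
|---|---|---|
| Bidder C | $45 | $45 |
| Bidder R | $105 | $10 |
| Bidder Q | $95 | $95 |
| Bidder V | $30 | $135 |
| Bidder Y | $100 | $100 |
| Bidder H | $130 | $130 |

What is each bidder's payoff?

Ordered from highest: Bidder V $135; Bidder H $130; Bidder Y $100; Bidder Q $95; Bidder C $45; Bidder R $10.
Bidder V has the top bid and wins; the price is the second-highest bid, $130.
Bidder V's payoff = $30 − $130 = -$100. All other bidders lose, so their payoff is 0.

Bidder C $0, Bidder R $0, Bidder Q $0, Bidder V -$100, Bidder Y $0, Bidder H $0.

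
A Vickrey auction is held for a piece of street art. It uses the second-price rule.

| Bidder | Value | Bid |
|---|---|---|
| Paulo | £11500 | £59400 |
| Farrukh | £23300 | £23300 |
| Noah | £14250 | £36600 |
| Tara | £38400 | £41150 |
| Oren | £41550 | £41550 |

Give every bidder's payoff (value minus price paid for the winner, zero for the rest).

Payoffs: Paulo -£30050, Farrukh £0, Noah £0, Tara £0, Oren £0.

Sorted high to low: Paulo £59400 > Oren £41550 > Tara £41150 > Noah £36600 > Farrukh £23300.
Paulo has the top bid and wins; the price is the second-highest bid, £41550.
Paulo's payoff = £11500 − £41550 = -£30050. All other bidders lose, so their payoff is 0.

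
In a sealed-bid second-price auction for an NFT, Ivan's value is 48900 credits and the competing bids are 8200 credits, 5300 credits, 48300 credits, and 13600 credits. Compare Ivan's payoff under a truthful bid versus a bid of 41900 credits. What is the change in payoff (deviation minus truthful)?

-600 credits

The highest competing bid is 48300 credits.
Bidding truthfully at 48900 credits: Ivan has the top bid, wins, and pays the second-highest bid 48300 credits. Payoff = 48900 credits − 48300 credits = 600 credits.
Bidding 41900 credits: the top bid is 48300 credits (a rival), so Ivan loses. Payoff = 0 credits.
Change = 0 credits − 600 credits = -600 credits.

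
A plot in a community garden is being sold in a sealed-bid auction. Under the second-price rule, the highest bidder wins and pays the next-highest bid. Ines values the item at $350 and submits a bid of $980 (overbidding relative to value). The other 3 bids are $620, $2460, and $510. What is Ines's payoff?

Highest competing bid: $2460.
Ines's bid $980 is not the highest, so Ines loses, pays nothing, and earns zero payoff.

Ines's payoff: $0.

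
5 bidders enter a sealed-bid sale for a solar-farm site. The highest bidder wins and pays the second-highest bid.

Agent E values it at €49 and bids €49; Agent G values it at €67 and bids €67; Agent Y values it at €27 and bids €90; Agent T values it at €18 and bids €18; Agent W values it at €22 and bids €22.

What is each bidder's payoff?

Bids in descending order: Agent Y €90 > Agent G €67 > Agent E €49 > Agent W €22 > Agent T €18.
Agent Y has the top bid and wins; the price is the second-highest bid, €67.
Agent Y's payoff = €27 − €67 = -€40. All other bidders lose, so their payoff is 0.

Payoffs: Agent E €0, Agent G €0, Agent Y -€40, Agent T €0, Agent W €0.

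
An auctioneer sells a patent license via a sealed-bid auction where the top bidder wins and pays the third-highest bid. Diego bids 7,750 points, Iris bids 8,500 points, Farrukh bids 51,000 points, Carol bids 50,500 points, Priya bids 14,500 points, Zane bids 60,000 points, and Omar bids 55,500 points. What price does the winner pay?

Price paid: 51,000 points.

Sorted high to low: Zane 60,000 points; Omar 55,500 points; Farrukh 51,000 points; Carol 50,500 points; Priya 14,500 points; Iris 8,500 points; Diego 7,750 points.
Zane is the highest bidder, so Zane wins.
Under the third-price rule, the price is the third-highest bid: 51,000 points.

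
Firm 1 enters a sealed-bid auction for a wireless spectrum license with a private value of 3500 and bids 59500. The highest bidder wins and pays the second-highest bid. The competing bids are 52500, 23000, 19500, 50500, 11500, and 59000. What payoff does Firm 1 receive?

-55500

Highest competing bid: 59000.
Firm 1's bid 59500 is the highest overall, so Firm 1 wins and pays the second-highest bid, 59000.
Payoff = value − price = 3500 − 59000 = -55500.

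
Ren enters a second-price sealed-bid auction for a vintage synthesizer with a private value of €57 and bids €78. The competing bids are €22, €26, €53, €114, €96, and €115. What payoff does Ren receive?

€0

Highest competing bid: €115.
Ren's bid €78 is not the highest, so Ren loses, pays nothing, and earns zero payoff.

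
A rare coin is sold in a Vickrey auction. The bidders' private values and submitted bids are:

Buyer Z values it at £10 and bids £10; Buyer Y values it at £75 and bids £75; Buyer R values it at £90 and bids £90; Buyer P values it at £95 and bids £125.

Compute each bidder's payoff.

Ordered from highest: Buyer P £125 > Buyer R £90 > Buyer Y £75 > Buyer Z £10.
Buyer P has the top bid and wins; the price is the second-highest bid, £90.
Buyer P's payoff = £95 − £90 = £5. All other bidders lose, so their payoff is 0.

Buyer Z £0, Buyer Y £0, Buyer R £0, Buyer P £5.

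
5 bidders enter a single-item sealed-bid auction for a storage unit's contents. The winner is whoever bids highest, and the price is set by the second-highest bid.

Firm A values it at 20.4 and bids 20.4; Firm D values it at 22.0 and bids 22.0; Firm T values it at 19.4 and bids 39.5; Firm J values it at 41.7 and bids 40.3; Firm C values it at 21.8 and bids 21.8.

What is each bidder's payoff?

Ranking the bids: Firm J 40.3; Firm T 39.5; Firm D 22.0; Firm C 21.8; Firm A 20.4.
Firm J has the top bid and wins; the price is the second-highest bid, 39.5.
Firm J's payoff = 41.7 − 39.5 = 2.2. All other bidders lose, so their payoff is 0.

Payoffs: Firm A 0.0, Firm D 0.0, Firm T 0.0, Firm J 2.2, Firm C 0.0.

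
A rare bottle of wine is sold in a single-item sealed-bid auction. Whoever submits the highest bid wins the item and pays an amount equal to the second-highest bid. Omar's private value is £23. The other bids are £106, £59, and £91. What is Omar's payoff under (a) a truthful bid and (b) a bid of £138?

Truthful: £0; alternative: -£83.

The highest competing bid is £106.
Bidding truthfully at £23: the top bid is £106 (a rival), so Omar loses. Payoff = £0.
Bidding £138: Omar has the top bid, wins, and pays the second-highest bid £106. Payoff = £23 − £106 = -£83.
Deviating from a truthful bid can only lose payoff in a second-price auction — never gain.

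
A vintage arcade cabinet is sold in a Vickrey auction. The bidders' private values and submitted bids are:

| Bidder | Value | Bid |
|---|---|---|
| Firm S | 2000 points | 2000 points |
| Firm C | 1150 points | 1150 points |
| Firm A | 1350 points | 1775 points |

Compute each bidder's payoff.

Sorted high to low: Firm S 2000 points, then Firm A 1775 points, then Firm C 1150 points.
Firm S has the top bid and wins; the price is the second-highest bid, 1775 points.
Firm S's payoff = 2000 points − 1775 points = 225 points. All other bidders lose, so their payoff is 0.

Firm S 225 points, Firm C 0 points, Firm A 0 points.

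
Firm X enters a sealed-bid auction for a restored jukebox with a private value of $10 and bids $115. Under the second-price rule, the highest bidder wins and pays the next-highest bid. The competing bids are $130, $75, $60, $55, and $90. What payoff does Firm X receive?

Payoff = $0.

Highest competing bid: $130.
Firm X's bid $115 is not the highest, so Firm X loses, pays nothing, and earns zero payoff.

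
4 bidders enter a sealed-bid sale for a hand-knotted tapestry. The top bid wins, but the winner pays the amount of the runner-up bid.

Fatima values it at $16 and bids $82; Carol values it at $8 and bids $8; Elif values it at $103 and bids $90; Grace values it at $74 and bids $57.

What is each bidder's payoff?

Payoffs: Fatima $0, Carol $0, Elif $21, Grace $0.

Ranking the bids: Elif $90, then Fatima $82, then Grace $57, then Carol $8.
Elif has the top bid and wins; the price is the second-highest bid, $82.
Elif's payoff = $103 − $82 = $21. All other bidders lose, so their payoff is 0.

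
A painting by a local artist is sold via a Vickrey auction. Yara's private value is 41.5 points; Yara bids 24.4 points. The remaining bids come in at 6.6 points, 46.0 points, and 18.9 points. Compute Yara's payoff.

Highest competing bid: 46.0 points.
Yara's bid 24.4 points is not the highest, so Yara loses, pays nothing, and earns zero payoff.

Yara's payoff: 0.0 points.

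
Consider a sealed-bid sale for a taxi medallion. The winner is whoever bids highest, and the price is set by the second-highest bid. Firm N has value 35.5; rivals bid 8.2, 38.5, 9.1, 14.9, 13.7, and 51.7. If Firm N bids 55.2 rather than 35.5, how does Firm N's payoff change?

Payoff change: -16.2.

The highest competing bid is 51.7.
Bidding truthfully at 35.5: the top bid is 51.7 (a rival), so Firm N loses. Payoff = 0.0.
Bidding 55.2: Firm N has the top bid, wins, and pays the second-highest bid 51.7. Payoff = 35.5 − 51.7 = -16.2.
Change = -16.2 − 0.0 = -16.2.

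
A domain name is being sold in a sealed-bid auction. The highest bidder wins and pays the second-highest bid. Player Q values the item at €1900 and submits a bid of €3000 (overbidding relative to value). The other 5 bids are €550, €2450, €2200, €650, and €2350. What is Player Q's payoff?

Player Q's payoff: -€550.

Highest competing bid: €2450.
Player Q's bid €3000 is the highest overall, so Player Q wins and pays the second-highest bid, €2450.
Payoff = value − price = €1900 − €2450 = -€550.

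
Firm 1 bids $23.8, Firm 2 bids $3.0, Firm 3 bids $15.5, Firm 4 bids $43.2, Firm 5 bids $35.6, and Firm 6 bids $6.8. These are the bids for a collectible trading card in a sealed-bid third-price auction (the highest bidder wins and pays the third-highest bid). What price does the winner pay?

Ordered from highest: Firm 4 $43.2 > Firm 5 $35.6 > Firm 1 $23.8 > Firm 3 $15.5 > Firm 6 $6.8 > Firm 2 $3.0.
Firm 4 is the highest bidder, so Firm 4 wins.
Under the third-price rule, the price is the third-highest bid: $23.8.

$23.8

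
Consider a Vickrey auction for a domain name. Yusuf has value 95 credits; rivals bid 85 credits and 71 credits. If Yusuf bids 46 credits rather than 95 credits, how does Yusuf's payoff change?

The highest competing bid is 85 credits.
Bidding truthfully at 95 credits: Yusuf has the top bid, wins, and pays the second-highest bid 85 credits. Payoff = 95 credits − 85 credits = 10 credits.
Bidding 46 credits: the top bid is 85 credits (a rival), so Yusuf loses. Payoff = 0 credits.
Change = 0 credits − 10 credits = -10 credits.
This is the dominant-strategy logic: truthful bidding weakly beats any alternative.

Change in payoff: -10 credits.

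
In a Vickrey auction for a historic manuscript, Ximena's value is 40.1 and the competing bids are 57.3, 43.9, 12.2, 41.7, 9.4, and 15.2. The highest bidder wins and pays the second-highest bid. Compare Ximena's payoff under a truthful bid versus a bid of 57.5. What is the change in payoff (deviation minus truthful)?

Change in payoff: -17.2.

The highest competing bid is 57.3.
Bidding truthfully at 40.1: the top bid is 57.3 (a rival), so Ximena loses. Payoff = 0.0.
Bidding 57.5: Ximena has the top bid, wins, and pays the second-highest bid 57.3. Payoff = 40.1 − 57.3 = -17.2.
Change = -17.2 − 0.0 = -17.2.
Deviating from a truthful bid can only lose payoff in a second-price auction — never gain.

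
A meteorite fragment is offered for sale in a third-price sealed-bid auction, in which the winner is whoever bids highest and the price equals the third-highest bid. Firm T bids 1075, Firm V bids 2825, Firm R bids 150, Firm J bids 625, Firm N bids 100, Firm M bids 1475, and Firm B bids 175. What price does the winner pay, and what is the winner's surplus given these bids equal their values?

Sorted high to low: Firm V 2825 > Firm M 1475 > Firm T 1075 > Firm J 625 > Firm B 175 > Firm R 150 > Firm N 100.
Firm V is the highest bidder, so Firm V wins.
Under the third-price rule, the price is the third-highest bid: 1075.
Surplus = 2825 − 1075 = 1750.

Price 1075; surplus 1750.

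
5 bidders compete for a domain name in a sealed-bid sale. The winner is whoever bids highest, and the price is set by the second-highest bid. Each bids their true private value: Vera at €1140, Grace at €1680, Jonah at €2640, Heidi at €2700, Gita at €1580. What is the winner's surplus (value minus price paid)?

Winner's surplus: €60.

Bids in descending order: Heidi €2700; Jonah €2640; Grace €1680; Gita €1580; Vera €1140.
Heidi wins with the top bid and pays the second-highest, €2640.
Surplus = €2700 − €2640 = €60.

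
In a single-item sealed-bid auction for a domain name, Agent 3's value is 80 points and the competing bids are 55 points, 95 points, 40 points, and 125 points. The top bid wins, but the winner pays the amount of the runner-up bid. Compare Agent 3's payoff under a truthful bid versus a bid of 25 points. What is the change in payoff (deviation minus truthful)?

0 points

The highest competing bid is 125 points.
Bidding truthfully at 80 points: the top bid is 125 points (a rival), so Agent 3 loses. Payoff = 0 points.
Bidding 25 points: the top bid is 125 points (a rival), so Agent 3 loses. Payoff = 0 points.
Change = 0 points − 0 points = 0 points.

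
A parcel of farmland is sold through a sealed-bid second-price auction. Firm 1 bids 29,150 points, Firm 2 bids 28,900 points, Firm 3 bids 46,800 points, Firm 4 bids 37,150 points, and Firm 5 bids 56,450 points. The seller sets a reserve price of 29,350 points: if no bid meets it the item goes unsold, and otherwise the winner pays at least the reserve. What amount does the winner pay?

Sorted high to low: Firm 5 56,450 points; Firm 3 46,800 points; Firm 4 37,150 points; Firm 1 29,150 points; Firm 2 28,900 points.
Firm 5 has the highest bid, so Firm 5 wins.
The second-highest bid is 46,800 points, which exceeds the reserve, so that sets the price.

46,800 points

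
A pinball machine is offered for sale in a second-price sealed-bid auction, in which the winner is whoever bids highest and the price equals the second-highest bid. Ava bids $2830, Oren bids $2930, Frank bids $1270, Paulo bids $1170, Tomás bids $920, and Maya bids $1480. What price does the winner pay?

Price paid: $2830.

Sorted high to low: Oren $2930; Ava $2830; Maya $1480; Frank $1270; Paulo $1170; Tomás $920.
Oren is the highest bidder, so Oren wins.
Under the second-price rule, the price is the second-highest bid: $2830.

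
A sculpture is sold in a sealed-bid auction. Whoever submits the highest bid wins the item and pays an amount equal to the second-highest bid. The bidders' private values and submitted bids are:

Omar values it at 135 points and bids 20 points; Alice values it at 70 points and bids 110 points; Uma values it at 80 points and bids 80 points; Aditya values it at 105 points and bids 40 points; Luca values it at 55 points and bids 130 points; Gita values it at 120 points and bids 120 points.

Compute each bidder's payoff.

Omar 0 points, Alice 0 points, Uma 0 points, Aditya 0 points, Luca -65 points, Gita 0 points.

Sorted high to low: Luca 130 points > Gita 120 points > Alice 110 points > Uma 80 points > Aditya 40 points > Omar 20 points.
Luca has the top bid and wins; the price is the second-highest bid, 120 points.
Luca's payoff = 55 points − 120 points = -65 points. All other bidders lose, so their payoff is 0.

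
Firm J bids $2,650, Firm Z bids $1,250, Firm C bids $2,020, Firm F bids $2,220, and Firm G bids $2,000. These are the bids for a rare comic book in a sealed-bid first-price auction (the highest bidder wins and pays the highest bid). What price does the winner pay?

Price paid: $2,650.

Sorted high to low: Firm J $2,650 > Firm F $2,220 > Firm C $2,020 > Firm G $2,000 > Firm Z $1,250.
Firm J is the highest bidder, so Firm J wins.
Under the first-price rule, the price is the highest bid: $2,650.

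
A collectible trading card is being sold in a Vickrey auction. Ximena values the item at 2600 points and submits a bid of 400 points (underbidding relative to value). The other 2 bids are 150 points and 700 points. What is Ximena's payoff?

Highest competing bid: 700 points.
Ximena's bid 400 points is not the highest, so Ximena loses, pays nothing, and earns zero payoff.

Ximena's payoff: 0 points.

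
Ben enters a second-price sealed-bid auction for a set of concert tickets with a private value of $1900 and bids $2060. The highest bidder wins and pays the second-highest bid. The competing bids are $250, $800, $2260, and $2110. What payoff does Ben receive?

Payoff = $0.

Highest competing bid: $2260.
Ben's bid $2060 is not the highest, so Ben loses, pays nothing, and earns zero payoff.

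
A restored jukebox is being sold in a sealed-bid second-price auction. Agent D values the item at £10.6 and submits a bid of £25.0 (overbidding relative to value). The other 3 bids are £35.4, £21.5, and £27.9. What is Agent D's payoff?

Agent D's payoff: £0.0.

Highest competing bid: £35.4.
Agent D's bid £25.0 is not the highest, so Agent D loses, pays nothing, and earns zero payoff.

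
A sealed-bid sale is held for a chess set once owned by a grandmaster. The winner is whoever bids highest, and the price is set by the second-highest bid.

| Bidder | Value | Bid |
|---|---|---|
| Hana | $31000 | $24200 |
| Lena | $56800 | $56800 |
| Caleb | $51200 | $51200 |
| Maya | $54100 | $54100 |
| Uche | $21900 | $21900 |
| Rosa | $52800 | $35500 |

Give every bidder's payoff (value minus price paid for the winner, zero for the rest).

Payoffs: Hana $0, Lena $2700, Caleb $0, Maya $0, Uche $0, Rosa $0.

Ordered from highest: Lena $56800; Maya $54100; Caleb $51200; Rosa $35500; Hana $24200; Uche $21900.
Lena has the top bid and wins; the price is the second-highest bid, $54100.
Lena's payoff = $56800 − $54100 = $2700. All other bidders lose, so their payoff is 0.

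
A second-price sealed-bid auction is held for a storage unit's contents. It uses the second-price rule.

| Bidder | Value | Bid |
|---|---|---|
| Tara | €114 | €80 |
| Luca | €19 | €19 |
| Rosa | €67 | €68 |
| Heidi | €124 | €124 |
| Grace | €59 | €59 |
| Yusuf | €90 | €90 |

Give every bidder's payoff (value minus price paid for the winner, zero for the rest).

Ranking the bids: Heidi €124; Yusuf €90; Tara €80; Rosa €68; Grace €59; Luca €19.
Heidi has the top bid and wins; the price is the second-highest bid, €90.
Heidi's payoff = €124 − €90 = €34. All other bidders lose, so their payoff is 0.

Payoffs: Tara €0, Luca €0, Rosa €0, Heidi €34, Grace €0, Yusuf €0.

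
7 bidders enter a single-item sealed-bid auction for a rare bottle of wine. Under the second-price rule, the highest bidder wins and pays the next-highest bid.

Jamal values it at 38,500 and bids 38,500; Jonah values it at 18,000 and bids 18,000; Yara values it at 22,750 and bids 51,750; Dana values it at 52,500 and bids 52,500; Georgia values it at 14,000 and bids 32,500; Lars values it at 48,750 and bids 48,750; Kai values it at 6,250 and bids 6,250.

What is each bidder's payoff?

Jamal 0, Jonah 0, Yara 0, Dana 750, Georgia 0, Lars 0, Kai 0.

Sorted high to low: Dana 52,500 > Yara 51,750 > Lars 48,750 > Jamal 38,500 > Georgia 32,500 > Jonah 18,000 > Kai 6,250.
Dana has the top bid and wins; the price is the second-highest bid, 51,750.
Dana's payoff = 52,500 − 51,750 = 750. All other bidders lose, so their payoff is 0.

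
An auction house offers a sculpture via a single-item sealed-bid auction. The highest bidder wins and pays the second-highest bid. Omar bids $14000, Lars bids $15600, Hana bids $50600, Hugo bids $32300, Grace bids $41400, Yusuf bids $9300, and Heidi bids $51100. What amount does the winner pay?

Price paid: $50600.

Sorted high to low: Heidi $51100; Hana $50600; Grace $41400; Hugo $32300; Lars $15600; Omar $14000; Yusuf $9300.
Heidi has the highest bid, so Heidi wins.
The second-highest bid is $50600, so that is what Heidi pays.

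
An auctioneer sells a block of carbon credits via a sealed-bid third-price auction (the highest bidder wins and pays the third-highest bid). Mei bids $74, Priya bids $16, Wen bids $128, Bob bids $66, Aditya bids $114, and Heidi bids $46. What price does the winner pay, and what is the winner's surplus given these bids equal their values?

Sorted high to low: Wen $128; Aditya $114; Mei $74; Bob $66; Heidi $46; Priya $16.
Wen is the highest bidder, so Wen wins.
Under the third-price rule, the price is the third-highest bid: $74.
Surplus = $128 − $74 = $54.

Price $74; surplus $54.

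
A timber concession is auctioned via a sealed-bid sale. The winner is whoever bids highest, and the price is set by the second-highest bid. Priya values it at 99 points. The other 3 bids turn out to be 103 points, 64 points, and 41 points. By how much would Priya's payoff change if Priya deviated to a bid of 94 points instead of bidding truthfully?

0 points

The highest competing bid is 103 points.
Bidding truthfully at 99 points: the top bid is 103 points (a rival), so Priya loses. Payoff = 0 points.
Bidding 94 points: the top bid is 103 points (a rival), so Priya loses. Payoff = 0 points.
Change = 0 points − 0 points = 0 points.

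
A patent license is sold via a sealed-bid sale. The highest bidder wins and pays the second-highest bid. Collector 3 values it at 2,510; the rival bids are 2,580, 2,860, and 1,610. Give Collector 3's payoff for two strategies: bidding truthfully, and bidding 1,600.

Truthful: 0; alternative: 0.

The highest competing bid is 2,860.
Bidding truthfully at 2,510: the top bid is 2,860 (a rival), so Collector 3 loses. Payoff = 0.
Bidding 1,600: the top bid is 2,860 (a rival), so Collector 3 loses. Payoff = 0.
The bid only affects whether you win, not the price — here both bids land on the same side of the top rival bid, so the deviation is payoff-neutral.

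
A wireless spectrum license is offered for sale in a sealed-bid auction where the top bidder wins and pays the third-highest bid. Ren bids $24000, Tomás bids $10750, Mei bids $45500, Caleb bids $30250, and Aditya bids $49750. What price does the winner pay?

$30250

Bids in descending order: Aditya $49750, then Mei $45500, then Caleb $30250, then Ren $24000, then Tomás $10750.
Aditya is the highest bidder, so Aditya wins.
Under the third-price rule, the price is the third-highest bid: $30250.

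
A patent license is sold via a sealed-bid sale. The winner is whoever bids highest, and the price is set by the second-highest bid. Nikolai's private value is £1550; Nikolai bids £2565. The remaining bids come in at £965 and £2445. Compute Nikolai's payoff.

Highest competing bid: £2445.
Nikolai's bid £2565 is the highest overall, so Nikolai wins and pays the second-highest bid, £2445.
Payoff = value − price = £1550 − £2445 = -£895.

Nikolai's payoff: -£895.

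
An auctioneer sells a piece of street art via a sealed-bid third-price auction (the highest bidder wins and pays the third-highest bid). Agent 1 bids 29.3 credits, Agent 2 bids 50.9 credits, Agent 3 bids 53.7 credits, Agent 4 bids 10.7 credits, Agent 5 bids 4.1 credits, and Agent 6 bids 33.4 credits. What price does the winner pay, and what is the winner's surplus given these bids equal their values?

Sorted high to low: Agent 3 53.7 credits, then Agent 2 50.9 credits, then Agent 6 33.4 credits, then Agent 1 29.3 credits, then Agent 4 10.7 credits, then Agent 5 4.1 credits.
Agent 3 is the highest bidder, so Agent 3 wins.
Under the third-price rule, the price is the third-highest bid: 33.4 credits.
Surplus = 53.7 credits − 33.4 credits = 20.3 credits.

Price 33.4 credits; surplus 20.3 credits.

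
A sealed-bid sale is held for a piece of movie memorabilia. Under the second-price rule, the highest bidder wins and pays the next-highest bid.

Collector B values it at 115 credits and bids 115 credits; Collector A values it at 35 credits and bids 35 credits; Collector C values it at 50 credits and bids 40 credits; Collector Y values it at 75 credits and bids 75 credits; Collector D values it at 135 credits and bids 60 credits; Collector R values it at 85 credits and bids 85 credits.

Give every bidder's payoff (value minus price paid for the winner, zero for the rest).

Payoffs: Collector B 30 credits, Collector A 0 credits, Collector C 0 credits, Collector Y 0 credits, Collector D 0 credits, Collector R 0 credits.

Sorted high to low: Collector B 115 credits; Collector R 85 credits; Collector Y 75 credits; Collector D 60 credits; Collector C 40 credits; Collector A 35 credits.
Collector B has the top bid and wins; the price is the second-highest bid, 85 credits.
Collector B's payoff = 115 credits − 85 credits = 30 credits. All other bidders lose, so their payoff is 0.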